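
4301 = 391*11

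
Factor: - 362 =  - 2^1*181^1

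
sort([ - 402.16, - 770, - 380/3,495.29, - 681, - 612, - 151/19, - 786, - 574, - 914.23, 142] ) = [-914.23,  -  786, - 770, - 681, - 612, - 574, - 402.16, - 380/3, - 151/19, 142, 495.29 ] 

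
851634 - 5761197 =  - 4909563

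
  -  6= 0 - 6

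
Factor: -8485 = -5^1*1697^1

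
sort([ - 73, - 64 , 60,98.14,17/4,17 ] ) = [ - 73, - 64,  17/4,17 , 60, 98.14 ]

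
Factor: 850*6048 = 5140800  =  2^6 * 3^3*5^2*7^1*17^1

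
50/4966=25/2483 = 0.01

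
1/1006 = 1/1006 = 0.00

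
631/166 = 631/166= 3.80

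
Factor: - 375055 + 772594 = 397539 =3^2 * 44171^1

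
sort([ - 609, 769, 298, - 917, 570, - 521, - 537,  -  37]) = [-917, - 609, - 537, - 521, - 37, 298, 570, 769] 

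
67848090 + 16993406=84841496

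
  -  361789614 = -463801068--102011454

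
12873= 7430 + 5443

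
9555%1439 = 921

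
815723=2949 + 812774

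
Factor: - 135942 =-2^1*3^1*139^1*163^1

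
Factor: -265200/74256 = - 5^2*7^( - 1 ) = - 25/7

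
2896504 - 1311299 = 1585205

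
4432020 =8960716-4528696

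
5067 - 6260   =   - 1193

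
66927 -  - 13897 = 80824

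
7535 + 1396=8931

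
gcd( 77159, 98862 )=1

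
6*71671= 430026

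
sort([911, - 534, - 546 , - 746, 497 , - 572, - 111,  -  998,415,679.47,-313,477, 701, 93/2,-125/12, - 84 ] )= [ - 998, - 746, - 572,- 546,-534 , - 313, - 111,  -  84, - 125/12,93/2,415, 477,497 , 679.47,701,911 ]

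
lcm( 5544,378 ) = 16632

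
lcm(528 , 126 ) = 11088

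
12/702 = 2/117 = 0.02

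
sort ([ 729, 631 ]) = [631, 729 ] 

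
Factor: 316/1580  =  1/5 = 5^( - 1 ) 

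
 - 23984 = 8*(-2998)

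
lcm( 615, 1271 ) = 19065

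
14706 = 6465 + 8241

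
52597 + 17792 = 70389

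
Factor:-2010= -2^1*3^1*5^1*67^1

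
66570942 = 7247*9186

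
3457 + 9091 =12548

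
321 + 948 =1269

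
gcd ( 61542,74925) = 9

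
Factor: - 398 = -2^1*  199^1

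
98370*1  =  98370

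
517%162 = 31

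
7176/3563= 7176/3563 = 2.01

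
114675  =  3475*33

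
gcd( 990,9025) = 5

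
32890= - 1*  ( - 32890)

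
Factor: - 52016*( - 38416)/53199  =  2^8*3^( - 2)*7^4*23^(- 1)* 257^(-1)*3251^1 =1998246656/53199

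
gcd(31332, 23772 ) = 84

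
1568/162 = 9 + 55/81 = 9.68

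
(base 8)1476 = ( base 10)830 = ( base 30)rk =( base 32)pu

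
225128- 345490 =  -120362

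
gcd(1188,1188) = 1188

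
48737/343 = 48737/343 = 142.09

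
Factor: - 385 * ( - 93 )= 3^1*5^1*7^1*11^1*31^1=35805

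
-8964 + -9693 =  -18657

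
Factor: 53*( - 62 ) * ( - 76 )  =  2^3*19^1 * 31^1*53^1=249736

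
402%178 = 46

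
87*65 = 5655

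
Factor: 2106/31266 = 13^1*193^( - 1 ) = 13/193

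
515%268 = 247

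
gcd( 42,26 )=2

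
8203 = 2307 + 5896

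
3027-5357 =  - 2330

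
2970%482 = 78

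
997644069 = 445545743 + 552098326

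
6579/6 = 1096 + 1/2  =  1096.50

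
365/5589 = 365/5589 = 0.07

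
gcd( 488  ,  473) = 1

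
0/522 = 0 = 0.00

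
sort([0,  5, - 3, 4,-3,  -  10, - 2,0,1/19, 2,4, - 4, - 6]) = [ - 10 ,-6, -4, - 3, - 3, - 2,0, 0,  1/19,  2,4, 4,5] 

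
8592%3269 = 2054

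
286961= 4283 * 67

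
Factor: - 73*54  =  -3942 = - 2^1*3^3*73^1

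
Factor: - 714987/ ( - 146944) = 102141/20992  =  2^( - 9 )*3^4*13^1*41^( - 1)*97^1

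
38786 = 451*86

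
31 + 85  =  116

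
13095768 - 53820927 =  - 40725159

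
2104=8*263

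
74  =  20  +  54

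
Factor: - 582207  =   - 3^1*194069^1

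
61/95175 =61/95175 = 0.00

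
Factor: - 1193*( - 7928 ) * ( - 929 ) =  - 8786578616 = - 2^3*929^1*991^1*1193^1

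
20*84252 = 1685040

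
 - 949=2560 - 3509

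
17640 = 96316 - 78676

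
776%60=56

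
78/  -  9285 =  - 26/3095 = -0.01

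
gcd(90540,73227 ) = 3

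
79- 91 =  - 12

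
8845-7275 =1570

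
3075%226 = 137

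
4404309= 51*86359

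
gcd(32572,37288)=4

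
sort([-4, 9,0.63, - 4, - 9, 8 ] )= [-9, - 4, - 4, 0.63, 8,9]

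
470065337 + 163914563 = 633979900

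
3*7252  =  21756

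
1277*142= 181334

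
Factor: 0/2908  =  0^1 = 0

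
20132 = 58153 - 38021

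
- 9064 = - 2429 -6635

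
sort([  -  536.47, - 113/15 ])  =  [ - 536.47, - 113/15 ] 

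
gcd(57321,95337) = 297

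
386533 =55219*7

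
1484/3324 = 371/831 = 0.45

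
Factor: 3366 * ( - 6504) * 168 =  - 3677933952  =  - 2^7*3^4 * 7^1 * 11^1*17^1*271^1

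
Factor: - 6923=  -7^1*23^1*43^1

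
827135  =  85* 9731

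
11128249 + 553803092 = 564931341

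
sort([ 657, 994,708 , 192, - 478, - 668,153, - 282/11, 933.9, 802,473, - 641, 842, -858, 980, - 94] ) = [ - 858, - 668, - 641,-478, - 94, - 282/11,153, 192 , 473,657,708,802,842, 933.9,980 , 994]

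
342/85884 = 57/14314 = 0.00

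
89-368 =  - 279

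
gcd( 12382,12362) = 2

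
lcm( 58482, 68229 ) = 409374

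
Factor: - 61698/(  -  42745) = 2^1 * 3^1*5^( - 1) * 7^1*13^1*83^( - 1)*103^( - 1)*113^1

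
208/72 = 2  +  8/9 = 2.89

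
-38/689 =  -38/689 = -0.06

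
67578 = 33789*2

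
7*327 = 2289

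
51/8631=17/2877=0.01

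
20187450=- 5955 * (-3390 )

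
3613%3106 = 507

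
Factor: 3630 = 2^1  *3^1*5^1*11^2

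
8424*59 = 497016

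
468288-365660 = 102628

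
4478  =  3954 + 524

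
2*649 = 1298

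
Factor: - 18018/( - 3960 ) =91/20 =2^( - 2)*5^( - 1)*7^1*13^1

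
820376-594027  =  226349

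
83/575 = 83/575 = 0.14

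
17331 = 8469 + 8862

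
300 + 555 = 855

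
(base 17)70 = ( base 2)1110111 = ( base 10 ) 119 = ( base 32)3n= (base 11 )a9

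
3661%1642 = 377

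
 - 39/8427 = -13/2809= - 0.00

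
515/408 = 1 + 107/408 = 1.26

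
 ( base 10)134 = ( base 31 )4a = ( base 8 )206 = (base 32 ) 46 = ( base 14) 98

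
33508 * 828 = 27744624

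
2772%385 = 77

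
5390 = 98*55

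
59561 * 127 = 7564247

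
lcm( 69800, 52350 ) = 209400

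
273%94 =85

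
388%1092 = 388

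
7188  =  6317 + 871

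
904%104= 72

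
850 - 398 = 452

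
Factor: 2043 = 3^2 * 227^1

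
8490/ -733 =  - 12 + 306/733 = - 11.58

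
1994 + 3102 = 5096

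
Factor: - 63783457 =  - 151^1*422407^1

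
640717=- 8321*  ( - 77)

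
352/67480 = 44/8435= 0.01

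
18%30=18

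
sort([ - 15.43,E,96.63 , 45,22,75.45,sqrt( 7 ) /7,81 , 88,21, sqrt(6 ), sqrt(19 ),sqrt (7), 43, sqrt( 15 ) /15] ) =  [ - 15.43, sqrt( 15 ) /15,sqrt( 7 ) /7 , sqrt(6 ) , sqrt(7 ), E, sqrt(19 ),21,22 , 43, 45, 75.45,81,88,96.63]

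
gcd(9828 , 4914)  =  4914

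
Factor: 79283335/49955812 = 2^( - 2 )*5^1*101^( - 1 )*123653^( -1 )*15856667^1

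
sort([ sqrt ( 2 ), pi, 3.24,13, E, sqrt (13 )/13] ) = [ sqrt( 13) /13 , sqrt ( 2 ), E, pi, 3.24, 13 ] 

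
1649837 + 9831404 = 11481241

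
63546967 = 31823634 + 31723333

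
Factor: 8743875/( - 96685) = -1748775/19337 =- 3^1*5^2*7^1*61^(-1)*317^( -1 )*3331^1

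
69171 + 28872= 98043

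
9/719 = 9/719 = 0.01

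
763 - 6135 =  -5372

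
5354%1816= 1722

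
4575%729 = 201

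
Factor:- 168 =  - 2^3*3^1*7^1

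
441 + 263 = 704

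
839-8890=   -  8051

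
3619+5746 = 9365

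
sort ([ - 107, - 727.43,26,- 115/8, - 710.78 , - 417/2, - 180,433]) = [ - 727.43, - 710.78, - 417/2 ,-180,-107 , - 115/8,26,433]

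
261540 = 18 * 14530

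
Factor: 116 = 2^2*29^1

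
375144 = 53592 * 7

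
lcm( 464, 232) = 464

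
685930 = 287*2390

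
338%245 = 93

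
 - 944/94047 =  - 1 + 93103/94047 =- 0.01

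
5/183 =5/183 = 0.03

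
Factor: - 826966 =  - 2^1*7^1*59069^1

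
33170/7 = 4738+4/7=4738.57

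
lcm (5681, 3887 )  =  73853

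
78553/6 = 78553/6  =  13092.17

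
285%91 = 12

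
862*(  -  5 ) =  -4310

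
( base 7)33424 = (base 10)8446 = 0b10000011111110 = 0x20fe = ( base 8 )20376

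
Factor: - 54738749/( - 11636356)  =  2^(-2)*13^1 * 83^1*97^1*193^ ( - 1 ) * 523^1*15073^(-1)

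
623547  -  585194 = 38353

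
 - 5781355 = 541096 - 6322451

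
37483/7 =5354 + 5/7 = 5354.71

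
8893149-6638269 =2254880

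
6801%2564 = 1673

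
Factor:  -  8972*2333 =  - 20931676 = -2^2*2243^1*2333^1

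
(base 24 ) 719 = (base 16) fe1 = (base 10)4065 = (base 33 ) 3o6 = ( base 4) 333201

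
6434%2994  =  446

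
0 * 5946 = 0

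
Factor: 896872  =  2^3*71^1*1579^1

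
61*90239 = 5504579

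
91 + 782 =873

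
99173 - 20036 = 79137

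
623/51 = 12 + 11/51 = 12.22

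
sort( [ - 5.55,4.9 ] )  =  [-5.55,  4.9]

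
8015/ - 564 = - 8015/564=-  14.21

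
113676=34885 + 78791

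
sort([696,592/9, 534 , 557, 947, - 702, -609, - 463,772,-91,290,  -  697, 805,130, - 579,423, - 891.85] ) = [ - 891.85, - 702,  -  697, - 609,  -  579, - 463, - 91,592/9,130,290,423, 534,557,696, 772,805,  947]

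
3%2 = 1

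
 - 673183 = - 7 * 96169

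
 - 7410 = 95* (-78)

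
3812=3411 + 401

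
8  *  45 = 360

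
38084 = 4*9521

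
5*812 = 4060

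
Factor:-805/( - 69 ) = 35/3 = 3^(  -  1)*5^1*7^1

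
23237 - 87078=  - 63841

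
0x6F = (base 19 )5G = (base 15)76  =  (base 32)3f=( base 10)111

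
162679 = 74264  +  88415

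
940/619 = 940/619 = 1.52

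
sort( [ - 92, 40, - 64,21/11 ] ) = [ - 92, - 64,21/11,40 ] 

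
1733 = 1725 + 8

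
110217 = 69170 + 41047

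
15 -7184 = - 7169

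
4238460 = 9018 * 470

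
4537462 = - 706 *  ( - 6427) 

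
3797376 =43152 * 88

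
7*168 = 1176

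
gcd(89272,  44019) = 1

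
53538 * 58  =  3105204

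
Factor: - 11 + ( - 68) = - 79^1= -  79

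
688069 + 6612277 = 7300346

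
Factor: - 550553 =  - 550553^1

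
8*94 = 752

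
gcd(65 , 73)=1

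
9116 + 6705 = 15821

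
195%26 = 13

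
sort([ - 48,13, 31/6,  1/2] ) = [ - 48, 1/2, 31/6, 13] 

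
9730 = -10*(-973) 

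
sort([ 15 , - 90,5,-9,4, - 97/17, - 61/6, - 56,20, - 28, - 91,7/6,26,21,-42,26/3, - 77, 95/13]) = [ - 91,  -  90, - 77, - 56, - 42,- 28 , - 61/6, - 9,-97/17,7/6, 4,5,95/13, 26/3,15,20,21, 26]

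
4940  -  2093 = 2847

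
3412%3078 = 334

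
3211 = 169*19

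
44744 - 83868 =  - 39124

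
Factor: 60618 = 2^1*3^1 * 10103^1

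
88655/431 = 205 + 300/431 = 205.70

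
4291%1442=1407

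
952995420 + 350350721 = 1303346141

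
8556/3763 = 2 + 1030/3763 = 2.27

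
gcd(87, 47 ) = 1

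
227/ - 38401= -1+38174/38401 = -0.01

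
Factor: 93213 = 3^2*10357^1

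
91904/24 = 11488/3 =3829.33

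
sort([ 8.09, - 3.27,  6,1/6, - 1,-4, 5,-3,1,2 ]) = [-4, - 3.27 ,  -  3,-1, 1/6, 1,2,  5,6, 8.09]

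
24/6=4 = 4.00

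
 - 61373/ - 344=61373/344=178.41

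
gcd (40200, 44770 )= 10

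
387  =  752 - 365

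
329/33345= 329/33345 = 0.01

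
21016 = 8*2627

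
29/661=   29/661 = 0.04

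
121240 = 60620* 2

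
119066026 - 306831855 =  - 187765829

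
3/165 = 1/55 = 0.02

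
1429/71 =20 + 9/71= 20.13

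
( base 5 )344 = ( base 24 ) 43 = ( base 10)99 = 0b1100011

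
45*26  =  1170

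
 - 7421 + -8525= -15946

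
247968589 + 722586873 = 970555462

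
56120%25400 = 5320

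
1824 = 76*24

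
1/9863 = 1/9863 = 0.00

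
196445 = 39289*5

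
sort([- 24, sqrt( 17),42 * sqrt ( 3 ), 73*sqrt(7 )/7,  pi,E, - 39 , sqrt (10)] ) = [ - 39,-24, E, pi,sqrt (10),sqrt(17 ),73*sqrt( 7)/7,42*sqrt(3 )] 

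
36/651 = 12/217 = 0.06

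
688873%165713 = 26021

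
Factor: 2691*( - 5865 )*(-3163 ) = 3^3*5^1*13^1*17^1*23^2*3163^1  =  49920727545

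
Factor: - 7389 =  - 3^2*821^1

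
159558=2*79779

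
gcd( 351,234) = 117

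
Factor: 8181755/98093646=2^( - 1) * 3^( - 3 )*5^1*7^(  -  1) * 41^1*107^1*373^1 * 259507^(-1 )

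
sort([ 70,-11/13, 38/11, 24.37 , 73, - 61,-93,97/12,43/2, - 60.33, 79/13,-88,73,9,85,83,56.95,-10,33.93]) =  [ - 93,  -  88, - 61,  -  60.33, - 10,-11/13,38/11, 79/13 , 97/12 , 9, 43/2,24.37, 33.93,56.95,70, 73, 73,  83,85 ] 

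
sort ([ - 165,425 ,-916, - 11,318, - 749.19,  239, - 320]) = [ -916, - 749.19, - 320, - 165, - 11, 239,318,425 ] 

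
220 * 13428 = 2954160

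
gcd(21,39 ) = 3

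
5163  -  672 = 4491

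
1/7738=1/7738   =  0.00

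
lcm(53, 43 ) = 2279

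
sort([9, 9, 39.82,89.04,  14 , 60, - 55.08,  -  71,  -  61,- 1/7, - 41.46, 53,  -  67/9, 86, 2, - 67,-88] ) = [-88, - 71, - 67, - 61 , - 55.08, - 41.46, - 67/9, - 1/7,2 , 9, 9, 14,39.82, 53, 60,86, 89.04 ]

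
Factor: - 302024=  - 2^3*19^1*1987^1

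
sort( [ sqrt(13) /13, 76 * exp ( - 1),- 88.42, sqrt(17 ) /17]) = [ - 88.42,sqrt( 17)/17, sqrt(13)/13,76*exp( - 1 ) ]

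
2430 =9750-7320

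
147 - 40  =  107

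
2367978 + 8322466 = 10690444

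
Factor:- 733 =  - 733^1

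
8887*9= 79983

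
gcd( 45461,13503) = 1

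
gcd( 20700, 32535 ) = 45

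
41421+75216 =116637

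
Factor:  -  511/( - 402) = 2^(-1)*3^ (- 1 )*7^1*67^( - 1)*73^1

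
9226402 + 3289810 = 12516212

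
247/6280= 247/6280 = 0.04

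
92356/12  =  23089/3 = 7696.33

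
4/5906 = 2/2953 = 0.00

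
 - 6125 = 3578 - 9703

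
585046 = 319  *1834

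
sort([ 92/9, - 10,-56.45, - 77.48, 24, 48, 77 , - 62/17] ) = [ - 77.48,  -  56.45, - 10, - 62/17,92/9,24, 48, 77]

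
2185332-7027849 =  - 4842517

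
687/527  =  687/527 = 1.30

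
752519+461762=1214281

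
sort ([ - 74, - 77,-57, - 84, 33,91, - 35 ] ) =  [ - 84,- 77, - 74,-57 , - 35,33 , 91] 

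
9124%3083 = 2958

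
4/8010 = 2/4005 = 0.00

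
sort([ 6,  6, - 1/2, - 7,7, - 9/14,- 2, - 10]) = [ - 10, - 7 , - 2,  -  9/14, - 1/2,6,6,7]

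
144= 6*24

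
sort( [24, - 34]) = [ - 34 , 24 ] 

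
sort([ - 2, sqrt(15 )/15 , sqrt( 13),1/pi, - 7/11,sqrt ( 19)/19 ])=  [- 2, - 7/11,sqrt ( 19)/19,sqrt( 15) /15, 1/pi, sqrt(13) ] 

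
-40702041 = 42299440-83001481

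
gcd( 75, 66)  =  3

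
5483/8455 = 5483/8455 = 0.65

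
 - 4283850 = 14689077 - 18972927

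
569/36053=569/36053 = 0.02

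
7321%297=193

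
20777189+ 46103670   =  66880859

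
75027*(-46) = - 3451242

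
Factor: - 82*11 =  - 2^1*11^1*41^1 = -902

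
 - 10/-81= 10/81 = 0.12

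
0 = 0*65792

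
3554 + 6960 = 10514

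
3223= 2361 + 862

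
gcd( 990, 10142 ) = 22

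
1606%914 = 692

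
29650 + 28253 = 57903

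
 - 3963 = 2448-6411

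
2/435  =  2/435 = 0.00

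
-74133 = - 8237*9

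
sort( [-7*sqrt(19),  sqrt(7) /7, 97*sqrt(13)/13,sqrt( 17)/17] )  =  [ - 7 * sqrt( 19 ),sqrt( 17)/17,sqrt( 7 ) /7,97*  sqrt( 13)/13 ] 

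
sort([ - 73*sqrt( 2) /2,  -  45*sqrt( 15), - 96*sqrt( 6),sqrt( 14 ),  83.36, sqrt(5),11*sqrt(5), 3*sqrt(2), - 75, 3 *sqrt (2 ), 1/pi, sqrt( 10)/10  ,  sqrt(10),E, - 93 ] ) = [-96*sqrt (6), - 45*sqrt ( 15), - 93, - 75,-73*sqrt( 2 ) /2,sqrt ( 10)/10,1/pi, sqrt( 5 ), E,sqrt(10 ), sqrt( 14 ),3*sqrt ( 2 ),3*sqrt( 2),11*sqrt(5),83.36]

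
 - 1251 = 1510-2761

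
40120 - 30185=9935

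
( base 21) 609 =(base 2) 101001011111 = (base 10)2655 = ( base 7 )10512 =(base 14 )d79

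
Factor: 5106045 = 3^1 * 5^1* 7^2* 6947^1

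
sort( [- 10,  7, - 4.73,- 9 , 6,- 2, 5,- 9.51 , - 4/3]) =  [ -10, - 9.51 , - 9 ,-4.73, - 2, - 4/3, 5, 6, 7]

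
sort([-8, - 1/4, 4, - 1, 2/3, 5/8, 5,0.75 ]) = [-8, - 1, -1/4,5/8, 2/3, 0.75, 4,5]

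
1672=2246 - 574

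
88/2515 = 88/2515 = 0.03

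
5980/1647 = 3 + 1039/1647 = 3.63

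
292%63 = 40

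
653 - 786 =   -  133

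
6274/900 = 6+437/450 = 6.97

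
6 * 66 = 396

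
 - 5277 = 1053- 6330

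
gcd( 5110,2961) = 7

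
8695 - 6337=2358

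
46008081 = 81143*567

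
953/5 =953/5 = 190.60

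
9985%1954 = 215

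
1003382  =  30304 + 973078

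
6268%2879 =510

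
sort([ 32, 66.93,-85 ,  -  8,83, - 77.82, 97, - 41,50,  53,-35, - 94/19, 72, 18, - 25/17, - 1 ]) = [ - 85, - 77.82,  -  41, - 35, - 8, - 94/19,- 25/17 ,-1, 18,32, 50,53, 66.93,72, 83, 97]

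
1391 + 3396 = 4787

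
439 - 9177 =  - 8738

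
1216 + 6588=7804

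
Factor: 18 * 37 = 666  =  2^1*3^2*37^1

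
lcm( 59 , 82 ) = 4838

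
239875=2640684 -2400809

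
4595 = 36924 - 32329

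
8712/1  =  8712 = 8712.00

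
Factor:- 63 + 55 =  - 2^3  =  - 8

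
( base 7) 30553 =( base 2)1110100111110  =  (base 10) 7486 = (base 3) 101021021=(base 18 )151g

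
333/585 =37/65=0.57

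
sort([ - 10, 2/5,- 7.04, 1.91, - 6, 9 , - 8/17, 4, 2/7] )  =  [ - 10, - 7.04, - 6, - 8/17, 2/7, 2/5, 1.91, 4,9 ]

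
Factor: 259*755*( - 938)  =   - 2^1*5^1*7^2*37^1*67^1*151^1 = - 183421210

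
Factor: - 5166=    - 2^1*3^2*7^1*41^1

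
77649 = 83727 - 6078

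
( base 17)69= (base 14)7D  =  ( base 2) 1101111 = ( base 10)111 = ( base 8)157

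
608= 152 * 4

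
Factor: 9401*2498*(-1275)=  - 29941714950 = - 2^1*3^1*5^2*7^1  *  17^2*79^1*1249^1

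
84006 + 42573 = 126579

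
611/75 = 8 + 11/75 = 8.15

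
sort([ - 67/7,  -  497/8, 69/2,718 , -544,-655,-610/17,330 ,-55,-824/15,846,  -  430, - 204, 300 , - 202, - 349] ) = [-655, - 544, - 430,-349, - 204, - 202, - 497/8,-55,  -  824/15,  -  610/17, -67/7, 69/2,300,330,  718, 846]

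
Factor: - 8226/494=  - 4113/247 = - 3^2*13^(-1)*19^( - 1 )*457^1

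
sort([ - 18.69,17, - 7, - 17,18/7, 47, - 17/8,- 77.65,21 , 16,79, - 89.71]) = [-89.71, - 77.65, - 18.69, - 17,-7,-17/8 , 18/7 , 16,17, 21 , 47 , 79] 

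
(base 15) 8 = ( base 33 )8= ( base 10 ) 8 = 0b1000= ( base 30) 8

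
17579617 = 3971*4427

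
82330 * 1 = 82330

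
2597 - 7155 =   -  4558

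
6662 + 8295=14957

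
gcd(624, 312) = 312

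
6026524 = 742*8122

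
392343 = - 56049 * ( - 7)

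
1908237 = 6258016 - 4349779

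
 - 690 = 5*( - 138 )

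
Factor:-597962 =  - 2^1*71^1*4211^1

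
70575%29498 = 11579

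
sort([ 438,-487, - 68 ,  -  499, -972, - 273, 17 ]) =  [-972,-499, - 487,-273,-68,  17,  438] 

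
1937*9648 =18688176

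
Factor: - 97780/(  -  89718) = 48890/44859 = 2^1*3^( - 1)*5^1*19^(-1)*787^ ( - 1)*4889^1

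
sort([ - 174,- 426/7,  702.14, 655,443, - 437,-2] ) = [- 437, - 174, - 426/7, - 2, 443, 655,702.14] 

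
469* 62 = 29078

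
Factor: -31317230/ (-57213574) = 15658615/28606787= 5^1*7^1*11^( - 1)*17^1*1039^ ( - 1)*2503^( - 1)*26317^1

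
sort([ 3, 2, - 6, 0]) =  [-6,0, 2,3]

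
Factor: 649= 11^1*59^1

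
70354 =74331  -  3977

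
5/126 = 5/126=0.04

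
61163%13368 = 7691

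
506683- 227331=279352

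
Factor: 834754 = 2^1 * 417377^1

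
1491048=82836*18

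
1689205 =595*2839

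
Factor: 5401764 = 2^2*3^2 *181^1 * 829^1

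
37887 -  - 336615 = 374502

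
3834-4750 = - 916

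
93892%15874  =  14522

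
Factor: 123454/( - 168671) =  - 2^1*17^1*31^( - 1)*3631^1*5441^( - 1 ) 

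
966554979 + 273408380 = 1239963359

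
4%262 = 4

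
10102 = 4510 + 5592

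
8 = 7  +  1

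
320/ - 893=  - 320/893 = - 0.36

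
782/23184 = 17/504= 0.03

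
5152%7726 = 5152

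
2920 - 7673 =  - 4753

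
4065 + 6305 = 10370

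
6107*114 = 696198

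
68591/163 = 68591/163 = 420.80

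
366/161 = 2 + 44/161 = 2.27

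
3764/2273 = 1 + 1491/2273 = 1.66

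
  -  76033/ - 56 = 1357+41/56 = 1357.73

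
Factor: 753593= 17^1*97^1*457^1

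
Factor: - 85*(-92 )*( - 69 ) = - 2^2* 3^1*5^1 * 17^1*23^2 = -539580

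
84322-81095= 3227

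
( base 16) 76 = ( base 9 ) 141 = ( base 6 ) 314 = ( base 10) 118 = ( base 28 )46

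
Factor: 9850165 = 5^1*13^2 *11657^1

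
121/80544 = 121/80544 = 0.00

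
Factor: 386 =2^1*193^1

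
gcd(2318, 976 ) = 122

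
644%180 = 104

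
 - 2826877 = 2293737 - 5120614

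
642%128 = 2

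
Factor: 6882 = 2^1*3^1*31^1*37^1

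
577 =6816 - 6239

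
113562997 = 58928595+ 54634402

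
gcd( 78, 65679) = 3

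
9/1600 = 9/1600 = 0.01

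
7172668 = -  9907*( - 724 ) 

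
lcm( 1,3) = 3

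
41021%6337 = 2999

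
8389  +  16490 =24879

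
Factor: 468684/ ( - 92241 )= -188/37 = - 2^2 * 37^(-1) * 47^1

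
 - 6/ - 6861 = 2/2287 = 0.00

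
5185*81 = 419985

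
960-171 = 789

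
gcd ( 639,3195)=639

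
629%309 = 11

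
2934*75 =220050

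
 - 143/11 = -13 = - 13.00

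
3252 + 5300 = 8552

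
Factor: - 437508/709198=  - 2^1*3^3 *7^( - 1 )*179^ ( - 1)*283^( - 1)*4051^1 = - 218754/354599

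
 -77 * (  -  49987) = 3848999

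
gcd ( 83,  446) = 1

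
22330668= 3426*6518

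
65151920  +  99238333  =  164390253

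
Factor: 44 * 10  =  2^3*5^1 * 11^1 =440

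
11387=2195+9192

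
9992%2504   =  2480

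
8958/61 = 8958/61 = 146.85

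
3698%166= 46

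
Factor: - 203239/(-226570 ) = 2^( - 1 )*5^( - 1)*139^( - 1)* 163^( - 1)*167^1 * 1217^1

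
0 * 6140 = 0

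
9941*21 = 208761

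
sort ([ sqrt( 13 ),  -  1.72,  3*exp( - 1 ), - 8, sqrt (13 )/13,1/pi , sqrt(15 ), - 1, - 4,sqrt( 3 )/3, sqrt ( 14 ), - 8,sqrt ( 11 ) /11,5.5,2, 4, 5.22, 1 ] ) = [ - 8, - 8, - 4, - 1.72, - 1,sqrt(13 ) /13 , sqrt( 11 ) /11,1/pi, sqrt ( 3) /3, 1, 3*exp( - 1 ), 2,  sqrt( 13), sqrt(14 ), sqrt( 15), 4, 5.22,  5.5 ]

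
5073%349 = 187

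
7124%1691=360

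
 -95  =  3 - 98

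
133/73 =1+60/73 = 1.82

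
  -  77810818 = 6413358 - 84224176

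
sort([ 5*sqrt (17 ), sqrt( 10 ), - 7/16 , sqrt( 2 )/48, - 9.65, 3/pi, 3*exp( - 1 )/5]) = [ - 9.65, - 7/16,  sqrt (2)/48,  3*exp ( - 1)/5,3/pi,  sqrt(10 ), 5*sqrt( 17 ) ] 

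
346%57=4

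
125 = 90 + 35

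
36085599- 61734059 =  - 25648460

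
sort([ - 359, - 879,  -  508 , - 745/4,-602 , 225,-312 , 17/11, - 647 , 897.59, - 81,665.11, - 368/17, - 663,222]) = [-879,-663,- 647, - 602,-508, - 359 ,-312,  -  745/4,  -  81,-368/17,  17/11,  222,225, 665.11,897.59]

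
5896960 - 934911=4962049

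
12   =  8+4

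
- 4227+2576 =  - 1651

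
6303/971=6303/971 = 6.49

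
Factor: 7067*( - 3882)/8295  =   - 2^1*5^( - 1) * 7^( -1)* 37^1 * 79^ ( - 1 )*191^1*647^1=- 9144698/2765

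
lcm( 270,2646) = 13230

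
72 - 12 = 60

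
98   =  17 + 81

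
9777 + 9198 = 18975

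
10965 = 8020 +2945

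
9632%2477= 2201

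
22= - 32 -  - 54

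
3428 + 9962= 13390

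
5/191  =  5/191= 0.03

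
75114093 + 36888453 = 112002546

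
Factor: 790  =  2^1 * 5^1*79^1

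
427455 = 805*531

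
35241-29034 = 6207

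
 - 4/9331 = -1+9327/9331= - 0.00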